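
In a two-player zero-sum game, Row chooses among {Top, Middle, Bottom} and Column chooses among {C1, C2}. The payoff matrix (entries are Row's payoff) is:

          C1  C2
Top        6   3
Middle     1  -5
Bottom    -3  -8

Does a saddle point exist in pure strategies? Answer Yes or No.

Row minima: Top → 3, Middle → -5, Bottom → -8; maximin = 3.
Column maxima: C1 → 6, C2 → 3; minimax = 3.
maximin = minimax = 3, so a saddle point exists.

Yes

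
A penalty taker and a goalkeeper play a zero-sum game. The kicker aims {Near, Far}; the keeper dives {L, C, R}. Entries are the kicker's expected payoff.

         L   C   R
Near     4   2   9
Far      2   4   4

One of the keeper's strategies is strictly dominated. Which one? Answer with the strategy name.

R

L holds the kicker's payoff strictly below R in every row: 4 < 9, 2 < 4.
So R is strictly dominated for the keeper.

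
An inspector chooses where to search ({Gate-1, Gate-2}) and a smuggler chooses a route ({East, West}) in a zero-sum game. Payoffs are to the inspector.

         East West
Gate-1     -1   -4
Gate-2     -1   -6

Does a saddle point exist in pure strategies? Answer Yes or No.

Row minima: Gate-1 → -4, Gate-2 → -6; maximin = -4.
Column maxima: East → -1, West → -4; minimax = -4.
maximin = minimax = -4, so a saddle point exists.

Yes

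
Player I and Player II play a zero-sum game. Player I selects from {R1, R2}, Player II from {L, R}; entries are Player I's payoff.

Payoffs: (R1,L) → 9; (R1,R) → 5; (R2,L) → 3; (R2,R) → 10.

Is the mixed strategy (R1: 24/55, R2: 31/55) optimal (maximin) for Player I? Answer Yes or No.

No

Against L this mix gives (24/55)·9 + (31/55)·3 = 309/55.
Against R this mix gives (24/55)·5 + (31/55)·10 = 86/11.
Player II will play L, holding Player I to 309/55. Shifting weight toward the row that does better against L would raise this floor (the equalizing mix achieves 75/11 against both L and R), so the proposed strategy is not optimal.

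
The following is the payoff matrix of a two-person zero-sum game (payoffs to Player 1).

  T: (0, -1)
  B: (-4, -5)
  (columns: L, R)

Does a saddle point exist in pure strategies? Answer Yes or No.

Yes

Row minima: T → -1, B → -5; maximin = -1.
Column maxima: L → 0, R → -1; minimax = -1.
maximin = minimax = -1, so a saddle point exists.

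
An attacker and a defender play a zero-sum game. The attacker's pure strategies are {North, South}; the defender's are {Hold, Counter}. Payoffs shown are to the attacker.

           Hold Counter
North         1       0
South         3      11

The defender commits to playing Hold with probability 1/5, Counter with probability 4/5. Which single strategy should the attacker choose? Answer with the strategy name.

Expected payoff of North: (1/5)·1 + (4/5)·0 = 1/5.
Expected payoff of South: (1/5)·3 + (4/5)·11 = 47/5.
The largest is 47/5, so the attacker's best response is South.

South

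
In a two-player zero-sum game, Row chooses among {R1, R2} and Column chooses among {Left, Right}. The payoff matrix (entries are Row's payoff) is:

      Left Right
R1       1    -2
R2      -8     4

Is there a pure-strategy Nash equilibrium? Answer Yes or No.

Row minima: R1 → -2, R2 → -8; maximin = -2.
Column maxima: Left → 1, Right → 4; minimax = 1.
-2 ≠ 1, so no pure-strategy equilibrium exists.

No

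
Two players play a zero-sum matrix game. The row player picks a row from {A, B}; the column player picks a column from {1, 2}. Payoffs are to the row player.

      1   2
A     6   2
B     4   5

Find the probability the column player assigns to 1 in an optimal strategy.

Row minima: A → 2, B → 4; maximin = 4.
Column maxima: 1 → 6, 2 → 5; minimax = 5.
4 ≠ 5, so there is no saddle point; optimal play is mixed.
Let the row player play A with probability p. Expected payoff against 1: 6p + 4(1−p) = 2p + 4; against 2: 2p + 5(1−p) = −3p + 5.
Setting these equal: 2p + 4 = −3p + 5 ⇒ 5p = 1 ⇒ p = 1/5, and the value is (2)·(1/5) + 4 = 22/5.
For the column player: with q = P(1), equating A's and B's payoffs gives 4q + 2 = −q + 5 ⇒ q = 3/5.

3/5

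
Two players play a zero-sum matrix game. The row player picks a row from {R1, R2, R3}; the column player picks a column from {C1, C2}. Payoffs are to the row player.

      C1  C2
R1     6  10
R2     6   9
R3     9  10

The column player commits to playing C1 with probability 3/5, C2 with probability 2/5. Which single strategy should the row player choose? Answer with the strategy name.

Expected payoff of R1: (3/5)·6 + (2/5)·10 = 38/5.
Expected payoff of R2: (3/5)·6 + (2/5)·9 = 36/5.
Expected payoff of R3: (3/5)·9 + (2/5)·10 = 47/5.
The largest is 47/5, so the row player's best response is R3.

R3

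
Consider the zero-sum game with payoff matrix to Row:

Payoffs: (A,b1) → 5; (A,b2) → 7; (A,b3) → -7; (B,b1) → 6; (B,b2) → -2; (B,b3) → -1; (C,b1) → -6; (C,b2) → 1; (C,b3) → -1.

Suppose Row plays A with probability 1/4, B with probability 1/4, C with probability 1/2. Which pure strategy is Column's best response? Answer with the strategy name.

b3

If Column plays b1, Row's expected payoff is (1/4)·5 + (1/4)·6 + (1/2)·(-6) = -1/4.
If Column plays b2, Row's expected payoff is (1/4)·7 + (1/4)·(-2) + (1/2)·1 = 7/4.
If Column plays b3, Row's expected payoff is (1/4)·(-7) + (1/4)·(-1) + (1/2)·(-1) = -5/2.
Column minimizes Row's payoff; the smallest is -5/2, so the best response is b3.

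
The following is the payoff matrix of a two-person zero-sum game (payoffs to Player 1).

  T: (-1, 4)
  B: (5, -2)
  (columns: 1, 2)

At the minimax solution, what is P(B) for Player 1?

5/12

Row minima: T → -1, B → -2; maximin = -1.
Column maxima: 1 → 5, 2 → 4; minimax = 4.
-1 ≠ 4, so there is no saddle point; optimal play is mixed.
Let Player 1 play T with probability p. Expected payoff against 1: (-1)p + 5(1−p) = −6p + 5; against 2: 4p + (-2)(1−p) = 6p − 2.
Setting these equal: −6p + 5 = 6p − 2 ⇒ −12p = -7 ⇒ p = 7/12, and the value is (-6)·(7/12) + 5 = 3/2.
For Player 2: with q = P(1), equating T's and B's payoffs gives −5q + 4 = 7q − 2 ⇒ q = 1/2.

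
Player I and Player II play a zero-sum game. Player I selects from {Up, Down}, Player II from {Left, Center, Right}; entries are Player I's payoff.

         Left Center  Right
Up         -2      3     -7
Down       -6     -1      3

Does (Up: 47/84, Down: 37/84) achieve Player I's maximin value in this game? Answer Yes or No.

Against Left this mix gives (47/84)·(-2) + (37/84)·(-6) = -79/21.
Against Center this mix gives (47/84)·3 + (37/84)·(-1) = 26/21.
Against Right this mix gives (47/84)·(-7) + (37/84)·3 = -109/42.
Player II will play Left, holding Player I to -79/21. Shifting weight toward the row that does better against Left would raise this floor (the equalizing mix achieves -24/7 against both Left and Right), so the proposed strategy is not optimal.

No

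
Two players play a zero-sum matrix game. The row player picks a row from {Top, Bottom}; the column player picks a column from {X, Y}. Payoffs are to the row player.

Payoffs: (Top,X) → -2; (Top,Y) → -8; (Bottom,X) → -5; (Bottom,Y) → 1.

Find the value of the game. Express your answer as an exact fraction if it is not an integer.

Row minima: Top → -8, Bottom → -5; maximin = -5.
Column maxima: X → -2, Y → 1; minimax = -2.
-5 ≠ -2, so there is no saddle point; optimal play is mixed.
Let the row player play Top with probability p. Expected payoff against X: (-2)p + (-5)(1−p) = 3p − 5; against Y: (-8)p + 1(1−p) = −9p + 1.
Setting these equal: 3p − 5 = −9p + 1 ⇒ 12p = 6 ⇒ p = 1/2, and the value is (3)·(1/2) − 5 = -7/2.
For the column player: with q = P(X), equating Top's and Bottom's payoffs gives 6q − 8 = −6q + 1 ⇒ q = 3/4.

-7/2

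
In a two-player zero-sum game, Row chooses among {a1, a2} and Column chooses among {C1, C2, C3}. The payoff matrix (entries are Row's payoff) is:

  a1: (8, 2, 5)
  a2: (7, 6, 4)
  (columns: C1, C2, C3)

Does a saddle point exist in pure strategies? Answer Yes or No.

Row minima: a1 → 2, a2 → 4; maximin = 4.
Column maxima: C1 → 8, C2 → 6, C3 → 5; minimax = 5.
4 ≠ 5, so no pure-strategy equilibrium exists.

No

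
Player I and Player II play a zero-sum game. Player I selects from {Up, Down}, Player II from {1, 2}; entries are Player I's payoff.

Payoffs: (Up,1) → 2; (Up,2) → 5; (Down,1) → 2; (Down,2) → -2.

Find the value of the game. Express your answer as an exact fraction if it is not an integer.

Row minima: Up → 2, Down → -2; maximin = 2.
Column maxima: 1 → 2, 2 → 5; minimax = 2.
Since maximin = minimax = 2, there is a saddle point and the value is 2.

2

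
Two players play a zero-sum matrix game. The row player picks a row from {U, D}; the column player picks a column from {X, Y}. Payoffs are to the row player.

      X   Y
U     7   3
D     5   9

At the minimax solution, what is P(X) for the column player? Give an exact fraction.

3/4

Row minima: U → 3, D → 5; maximin = 5.
Column maxima: X → 7, Y → 9; minimax = 7.
5 ≠ 7, so there is no saddle point; optimal play is mixed.
Let the row player play U with probability p. Expected payoff against X: 7p + 5(1−p) = 2p + 5; against Y: 3p + 9(1−p) = −6p + 9.
Setting these equal: 2p + 5 = −6p + 9 ⇒ 8p = 4 ⇒ p = 1/2, and the value is (2)·(1/2) + 5 = 6.
For the column player: with q = P(X), equating U's and D's payoffs gives 4q + 3 = −4q + 9 ⇒ q = 3/4.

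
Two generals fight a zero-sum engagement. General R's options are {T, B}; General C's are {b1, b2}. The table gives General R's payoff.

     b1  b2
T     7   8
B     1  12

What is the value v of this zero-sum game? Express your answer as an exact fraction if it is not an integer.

7

Row minima: T → 7, B → 1; maximin = 7.
Column maxima: b1 → 7, b2 → 12; minimax = 7.
Since maximin = minimax = 7, there is a saddle point and the value is 7.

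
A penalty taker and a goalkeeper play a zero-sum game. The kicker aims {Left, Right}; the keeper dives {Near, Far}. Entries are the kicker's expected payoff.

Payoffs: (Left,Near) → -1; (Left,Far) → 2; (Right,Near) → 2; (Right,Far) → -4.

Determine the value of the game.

Row minima: Left → -1, Right → -4; maximin = -1.
Column maxima: Near → 2, Far → 2; minimax = 2.
-1 ≠ 2, so there is no saddle point; optimal play is mixed.
Let the kicker play Left with probability p. Expected payoff against Near: (-1)p + 2(1−p) = −3p + 2; against Far: 2p + (-4)(1−p) = 6p − 4.
Setting these equal: −3p + 2 = 6p − 4 ⇒ −9p = -6 ⇒ p = 2/3, and the value is (-3)·(2/3) + 2 = 0.
For the keeper: with q = P(Near), equating Left's and Right's payoffs gives −3q + 2 = 6q − 4 ⇒ q = 2/3.

0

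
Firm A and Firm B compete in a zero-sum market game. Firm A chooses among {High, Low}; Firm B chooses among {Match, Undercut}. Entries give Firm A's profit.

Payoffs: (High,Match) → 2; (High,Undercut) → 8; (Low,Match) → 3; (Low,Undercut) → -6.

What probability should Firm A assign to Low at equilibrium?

Row minima: High → 2, Low → -6; maximin = 2.
Column maxima: Match → 3, Undercut → 8; minimax = 3.
2 ≠ 3, so there is no saddle point; optimal play is mixed.
Let Firm A play High with probability p. Expected payoff against Match: 2p + 3(1−p) = −p + 3; against Undercut: 8p + (-6)(1−p) = 14p − 6.
Setting these equal: −p + 3 = 14p − 6 ⇒ −15p = -9 ⇒ p = 3/5, and the value is (-1)·(3/5) + 3 = 12/5.
For Firm B: with q = P(Match), equating High's and Low's payoffs gives −6q + 8 = 9q − 6 ⇒ q = 14/15.

2/5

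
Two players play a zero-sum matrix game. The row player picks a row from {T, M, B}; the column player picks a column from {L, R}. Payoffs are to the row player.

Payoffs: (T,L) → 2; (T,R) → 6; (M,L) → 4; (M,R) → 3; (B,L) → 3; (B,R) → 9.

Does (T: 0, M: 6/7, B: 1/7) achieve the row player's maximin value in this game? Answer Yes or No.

Yes

Against L this mix gives (6/7)·4 + (1/7)·3 = 27/7.
Against R this mix gives (6/7)·3 + (1/7)·9 = 27/7.
All of the column player's active replies (L, R) yield 27/7, and no column does worse for the row player. The mix makes the column player indifferent and guarantees 27/7, so it is optimal.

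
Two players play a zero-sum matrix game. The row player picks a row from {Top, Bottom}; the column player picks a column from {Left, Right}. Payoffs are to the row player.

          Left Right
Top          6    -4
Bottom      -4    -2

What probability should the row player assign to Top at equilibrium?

1/6

Row minima: Top → -4, Bottom → -4; maximin = -4.
Column maxima: Left → 6, Right → -2; minimax = -2.
-4 ≠ -2, so there is no saddle point; optimal play is mixed.
Let the row player play Top with probability p. Expected payoff against Left: 6p + (-4)(1−p) = 10p − 4; against Right: (-4)p + (-2)(1−p) = −2p − 2.
Setting these equal: 10p − 4 = −2p − 2 ⇒ 12p = 2 ⇒ p = 1/6, and the value is (10)·(1/6) − 4 = -7/3.
For the column player: with q = P(Left), equating Top's and Bottom's payoffs gives 10q − 4 = −2q − 2 ⇒ q = 1/6.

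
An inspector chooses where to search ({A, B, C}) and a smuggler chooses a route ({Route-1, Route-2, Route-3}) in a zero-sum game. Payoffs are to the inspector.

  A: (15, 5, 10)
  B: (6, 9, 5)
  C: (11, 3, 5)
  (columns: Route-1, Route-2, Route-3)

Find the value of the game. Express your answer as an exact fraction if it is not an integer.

Row minima: A → 5, B → 5, C → 3; maximin = 5.
Column maxima: Route-1 → 15, Route-2 → 9, Route-3 → 10; minimax = 9.
5 ≠ 9, so there is no saddle point; optimal play is mixed.
C is strictly dominated by A, so the inspector never plays it.
Route-1 is strictly dominated by Route-3 (it gives the inspector strictly more in every row), so the smuggler never plays it.
On the remaining 2×2 (A, B vs Route-2, Route-3):
Let the inspector play A with probability p. Expected payoff against Route-2: 5p + 9(1−p) = −4p + 9; against Route-3: 10p + 5(1−p) = 5p + 5.
Setting these equal: −4p + 9 = 5p + 5 ⇒ −9p = -4 ⇒ p = 4/9, and the value is (-4)·(4/9) + 9 = 65/9.
For the smuggler: with q = P(Route-2), equating A's and B's payoffs gives −5q + 10 = 4q + 5 ⇒ q = 5/9.

65/9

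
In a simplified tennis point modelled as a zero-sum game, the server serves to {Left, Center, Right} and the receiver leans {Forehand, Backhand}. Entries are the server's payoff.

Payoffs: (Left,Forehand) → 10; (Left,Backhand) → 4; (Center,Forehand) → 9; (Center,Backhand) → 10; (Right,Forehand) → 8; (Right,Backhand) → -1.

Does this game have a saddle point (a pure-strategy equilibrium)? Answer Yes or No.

Row minima: Left → 4, Center → 9, Right → -1; maximin = 9.
Column maxima: Forehand → 10, Backhand → 10; minimax = 10.
9 ≠ 10, so no pure-strategy equilibrium exists.

No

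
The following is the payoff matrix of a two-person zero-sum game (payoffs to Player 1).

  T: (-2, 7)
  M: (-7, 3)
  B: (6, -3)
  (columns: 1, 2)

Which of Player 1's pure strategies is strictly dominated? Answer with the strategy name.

T gives a strictly higher payoff than M against every column: -2 > -7, 7 > 3.
So M is strictly dominated and Player 1 never plays it.

M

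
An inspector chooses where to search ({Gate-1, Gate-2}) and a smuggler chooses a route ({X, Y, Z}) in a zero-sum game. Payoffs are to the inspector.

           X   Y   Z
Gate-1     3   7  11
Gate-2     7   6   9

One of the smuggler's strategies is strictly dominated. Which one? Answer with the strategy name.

X holds the inspector's payoff strictly below Z in every row: 3 < 11, 7 < 9.
So Z is strictly dominated for the smuggler.

Z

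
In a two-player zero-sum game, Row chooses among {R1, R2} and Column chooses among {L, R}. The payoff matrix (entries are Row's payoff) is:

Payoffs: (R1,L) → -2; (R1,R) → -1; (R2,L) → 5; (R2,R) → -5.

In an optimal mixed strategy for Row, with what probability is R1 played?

10/11

Row minima: R1 → -2, R2 → -5; maximin = -2.
Column maxima: L → 5, R → -1; minimax = -1.
-2 ≠ -1, so there is no saddle point; optimal play is mixed.
Let Row play R1 with probability p. Expected payoff against L: (-2)p + 5(1−p) = −7p + 5; against R: (-1)p + (-5)(1−p) = 4p − 5.
Setting these equal: −7p + 5 = 4p − 5 ⇒ −11p = -10 ⇒ p = 10/11, and the value is (-7)·(10/11) + 5 = -15/11.
For Column: with q = P(L), equating R1's and R2's payoffs gives −q − 1 = 10q − 5 ⇒ q = 4/11.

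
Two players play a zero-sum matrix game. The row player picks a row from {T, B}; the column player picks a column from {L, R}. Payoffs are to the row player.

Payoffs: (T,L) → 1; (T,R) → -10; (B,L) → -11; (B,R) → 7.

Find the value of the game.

-103/29

Row minima: T → -10, B → -11; maximin = -10.
Column maxima: L → 1, R → 7; minimax = 1.
-10 ≠ 1, so there is no saddle point; optimal play is mixed.
Let the row player play T with probability p. Expected payoff against L: 1p + (-11)(1−p) = 12p − 11; against R: (-10)p + 7(1−p) = −17p + 7.
Setting these equal: 12p − 11 = −17p + 7 ⇒ 29p = 18 ⇒ p = 18/29, and the value is (12)·(18/29) − 11 = -103/29.
For the column player: with q = P(L), equating T's and B's payoffs gives 11q − 10 = −18q + 7 ⇒ q = 17/29.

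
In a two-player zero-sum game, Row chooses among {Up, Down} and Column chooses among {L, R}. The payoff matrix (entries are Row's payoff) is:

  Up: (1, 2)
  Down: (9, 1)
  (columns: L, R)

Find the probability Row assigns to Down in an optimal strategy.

Row minima: Up → 1, Down → 1; maximin = 1.
Column maxima: L → 9, R → 2; minimax = 2.
1 ≠ 2, so there is no saddle point; optimal play is mixed.
Let Row play Up with probability p. Expected payoff against L: 1p + 9(1−p) = −8p + 9; against R: 2p + 1(1−p) = p + 1.
Setting these equal: −8p + 9 = p + 1 ⇒ −9p = -8 ⇒ p = 8/9, and the value is (-8)·(8/9) + 9 = 17/9.
For Column: with q = P(L), equating Up's and Down's payoffs gives −q + 2 = 8q + 1 ⇒ q = 1/9.

1/9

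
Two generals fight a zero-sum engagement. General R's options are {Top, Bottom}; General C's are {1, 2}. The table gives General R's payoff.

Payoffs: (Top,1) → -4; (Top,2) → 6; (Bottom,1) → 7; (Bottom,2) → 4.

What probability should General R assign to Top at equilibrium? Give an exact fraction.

3/13

Row minima: Top → -4, Bottom → 4; maximin = 4.
Column maxima: 1 → 7, 2 → 6; minimax = 6.
4 ≠ 6, so there is no saddle point; optimal play is mixed.
Let General R play Top with probability p. Expected payoff against 1: (-4)p + 7(1−p) = −11p + 7; against 2: 6p + 4(1−p) = 2p + 4.
Setting these equal: −11p + 7 = 2p + 4 ⇒ −13p = -3 ⇒ p = 3/13, and the value is (-11)·(3/13) + 7 = 58/13.
For General C: with q = P(1), equating Top's and Bottom's payoffs gives −10q + 6 = 3q + 4 ⇒ q = 2/13.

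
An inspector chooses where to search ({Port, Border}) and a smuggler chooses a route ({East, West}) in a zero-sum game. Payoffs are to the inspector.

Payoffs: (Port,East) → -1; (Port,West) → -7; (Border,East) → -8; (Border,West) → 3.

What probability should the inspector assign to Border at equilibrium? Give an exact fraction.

Row minima: Port → -7, Border → -8; maximin = -7.
Column maxima: East → -1, West → 3; minimax = -1.
-7 ≠ -1, so there is no saddle point; optimal play is mixed.
Let the inspector play Port with probability p. Expected payoff against East: (-1)p + (-8)(1−p) = 7p − 8; against West: (-7)p + 3(1−p) = −10p + 3.
Setting these equal: 7p − 8 = −10p + 3 ⇒ 17p = 11 ⇒ p = 11/17, and the value is (7)·(11/17) − 8 = -59/17.
For the smuggler: with q = P(East), equating Port's and Border's payoffs gives 6q − 7 = −11q + 3 ⇒ q = 10/17.

6/17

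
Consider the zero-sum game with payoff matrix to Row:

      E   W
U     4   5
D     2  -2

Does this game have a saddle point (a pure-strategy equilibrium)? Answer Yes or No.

Row minima: U → 4, D → -2; maximin = 4.
Column maxima: E → 4, W → 5; minimax = 4.
maximin = minimax = 4, so a saddle point exists.

Yes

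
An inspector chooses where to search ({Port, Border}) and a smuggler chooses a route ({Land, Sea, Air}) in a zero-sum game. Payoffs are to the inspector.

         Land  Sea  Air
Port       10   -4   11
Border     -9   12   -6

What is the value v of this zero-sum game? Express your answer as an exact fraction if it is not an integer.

12/5

Row minima: Port → -4, Border → -9; maximin = -4.
Column maxima: Land → 10, Sea → 12, Air → 11; minimax = 10.
-4 ≠ 10, so there is no saddle point; optimal play is mixed.
Air is strictly dominated by Land (it gives the inspector strictly more in every row), so the smuggler never plays it.
On the remaining 2×2 (Port, Border vs Land, Sea):
Let the inspector play Port with probability p. Expected payoff against Land: 10p + (-9)(1−p) = 19p − 9; against Sea: (-4)p + 12(1−p) = −16p + 12.
Setting these equal: 19p − 9 = −16p + 12 ⇒ 35p = 21 ⇒ p = 3/5, and the value is (19)·(3/5) − 9 = 12/5.
For the smuggler: with q = P(Land), equating Port's and Border's payoffs gives 14q − 4 = −21q + 12 ⇒ q = 16/35.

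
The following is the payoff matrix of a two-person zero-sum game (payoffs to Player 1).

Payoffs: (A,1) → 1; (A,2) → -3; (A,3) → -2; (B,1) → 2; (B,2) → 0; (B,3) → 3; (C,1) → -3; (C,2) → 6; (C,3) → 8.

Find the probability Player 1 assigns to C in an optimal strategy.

Row minima: A → -3, B → 0, C → -3; maximin = 0.
Column maxima: 1 → 2, 2 → 6, 3 → 8; minimax = 2.
0 ≠ 2, so there is no saddle point; optimal play is mixed.
A is strictly dominated by B, so Player 1 never plays it.
With A eliminated, 3 is strictly dominated by 1 (it gives Player 1 strictly more in every remaining row), so Player 2 never plays it.
On the remaining 2×2 (B, C vs 1, 2):
Let Player 1 play B with probability p. Expected payoff against 1: 2p + (-3)(1−p) = 5p − 3; against 2: 0p + 6(1−p) = −6p + 6.
Setting these equal: 5p − 3 = −6p + 6 ⇒ 11p = 9 ⇒ p = 9/11, and the value is (5)·(9/11) − 3 = 12/11.
For Player 2: with q = P(1), equating B's and C's payoffs gives 2q = −9q + 6 ⇒ q = 6/11.

2/11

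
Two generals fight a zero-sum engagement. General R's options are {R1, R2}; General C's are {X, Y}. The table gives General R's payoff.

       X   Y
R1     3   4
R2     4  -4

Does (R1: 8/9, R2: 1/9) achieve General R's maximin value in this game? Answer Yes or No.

Against X this mix gives (8/9)·3 + (1/9)·4 = 28/9.
Against Y this mix gives (8/9)·4 + (1/9)·(-4) = 28/9.
All of General C's active replies (X, Y) yield 28/9, and no column does worse for General R. The mix makes General C indifferent and guarantees 28/9, so it is optimal.

Yes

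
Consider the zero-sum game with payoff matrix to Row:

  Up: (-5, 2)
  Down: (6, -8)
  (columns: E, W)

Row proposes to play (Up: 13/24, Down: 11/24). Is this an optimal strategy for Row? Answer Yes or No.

No

Against E this mix gives (13/24)·(-5) + (11/24)·6 = 1/24.
Against W this mix gives (13/24)·2 + (11/24)·(-8) = -31/12.
Column will play W, holding Row to -31/12. Shifting weight toward the row that does better against W would raise this floor (the equalizing mix achieves -4/3 against both W and E), so the proposed strategy is not optimal.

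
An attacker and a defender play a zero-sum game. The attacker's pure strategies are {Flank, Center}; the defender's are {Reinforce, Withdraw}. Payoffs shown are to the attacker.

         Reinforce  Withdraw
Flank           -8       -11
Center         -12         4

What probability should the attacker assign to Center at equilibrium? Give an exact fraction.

3/19

Row minima: Flank → -11, Center → -12; maximin = -11.
Column maxima: Reinforce → -8, Withdraw → 4; minimax = -8.
-11 ≠ -8, so there is no saddle point; optimal play is mixed.
Let the attacker play Flank with probability p. Expected payoff against Reinforce: (-8)p + (-12)(1−p) = 4p − 12; against Withdraw: (-11)p + 4(1−p) = −15p + 4.
Setting these equal: 4p − 12 = −15p + 4 ⇒ 19p = 16 ⇒ p = 16/19, and the value is (4)·(16/19) − 12 = -164/19.
For the defender: with q = P(Reinforce), equating Flank's and Center's payoffs gives 3q − 11 = −16q + 4 ⇒ q = 15/19.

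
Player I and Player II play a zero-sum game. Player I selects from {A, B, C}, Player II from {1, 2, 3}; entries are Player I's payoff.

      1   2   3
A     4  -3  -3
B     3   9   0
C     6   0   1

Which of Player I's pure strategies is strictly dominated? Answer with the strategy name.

A

C gives a strictly higher payoff than A against every column: 6 > 4, 0 > -3, 1 > -3.
So A is strictly dominated and Player I never plays it.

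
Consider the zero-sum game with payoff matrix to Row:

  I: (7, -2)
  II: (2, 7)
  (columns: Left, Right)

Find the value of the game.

53/14

Row minima: I → -2, II → 2; maximin = 2.
Column maxima: Left → 7, Right → 7; minimax = 7.
2 ≠ 7, so there is no saddle point; optimal play is mixed.
Let Row play I with probability p. Expected payoff against Left: 7p + 2(1−p) = 5p + 2; against Right: (-2)p + 7(1−p) = −9p + 7.
Setting these equal: 5p + 2 = −9p + 7 ⇒ 14p = 5 ⇒ p = 5/14, and the value is (5)·(5/14) + 2 = 53/14.
For Column: with q = P(Left), equating I's and II's payoffs gives 9q − 2 = −5q + 7 ⇒ q = 9/14.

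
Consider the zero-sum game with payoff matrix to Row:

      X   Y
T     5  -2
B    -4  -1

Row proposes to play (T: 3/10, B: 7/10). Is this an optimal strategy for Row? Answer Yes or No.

Against X this mix gives (3/10)·5 + (7/10)·(-4) = -13/10.
Against Y this mix gives (3/10)·(-2) + (7/10)·(-1) = -13/10.
All of Column's active replies (X, Y) yield -13/10, and no column does worse for Row. The mix makes Column indifferent and guarantees -13/10, so it is optimal.

Yes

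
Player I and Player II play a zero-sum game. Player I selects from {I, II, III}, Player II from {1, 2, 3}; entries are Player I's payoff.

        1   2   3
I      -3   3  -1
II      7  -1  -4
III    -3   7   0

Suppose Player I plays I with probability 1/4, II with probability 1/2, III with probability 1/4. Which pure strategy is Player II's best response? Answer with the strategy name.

If Player II plays 1, Player I's expected payoff is (1/4)·(-3) + (1/2)·7 + (1/4)·(-3) = 2.
If Player II plays 2, Player I's expected payoff is (1/4)·3 + (1/2)·(-1) + (1/4)·7 = 2.
If Player II plays 3, Player I's expected payoff is (1/4)·(-1) + (1/2)·(-4) + (1/4)·0 = -9/4.
Player II minimizes Player I's payoff; the smallest is -9/4, so the best response is 3.

3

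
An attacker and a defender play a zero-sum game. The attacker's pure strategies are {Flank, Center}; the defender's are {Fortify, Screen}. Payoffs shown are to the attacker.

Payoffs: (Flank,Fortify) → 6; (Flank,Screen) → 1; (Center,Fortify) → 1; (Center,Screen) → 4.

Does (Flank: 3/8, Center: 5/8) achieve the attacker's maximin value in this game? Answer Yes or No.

Yes

Against Fortify this mix gives (3/8)·6 + (5/8)·1 = 23/8.
Against Screen this mix gives (3/8)·1 + (5/8)·4 = 23/8.
All of the defender's active replies (Fortify, Screen) yield 23/8, and no column does worse for the attacker. The mix makes the defender indifferent and guarantees 23/8, so it is optimal.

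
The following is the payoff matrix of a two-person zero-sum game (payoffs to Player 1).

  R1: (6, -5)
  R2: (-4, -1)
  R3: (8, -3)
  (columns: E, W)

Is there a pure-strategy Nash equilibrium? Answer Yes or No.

No

Row minima: R1 → -5, R2 → -4, R3 → -3; maximin = -3.
Column maxima: E → 8, W → -1; minimax = -1.
-3 ≠ -1, so no pure-strategy equilibrium exists.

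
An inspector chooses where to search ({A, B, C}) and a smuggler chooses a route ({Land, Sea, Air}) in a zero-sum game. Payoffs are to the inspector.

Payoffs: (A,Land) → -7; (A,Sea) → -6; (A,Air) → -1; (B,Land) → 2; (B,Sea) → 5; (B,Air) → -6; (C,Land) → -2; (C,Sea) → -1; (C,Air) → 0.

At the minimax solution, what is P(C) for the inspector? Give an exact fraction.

Row minima: A → -7, B → -6, C → -2; maximin = -2.
Column maxima: Land → 2, Sea → 5, Air → 0; minimax = 0.
-2 ≠ 0, so there is no saddle point; optimal play is mixed.
A is strictly dominated by C, so the inspector never plays it.
Sea is strictly dominated by Land (it gives the inspector strictly more in every row), so the smuggler never plays it.
On the remaining 2×2 (B, C vs Land, Air):
Let the inspector play B with probability p. Expected payoff against Land: 2p + (-2)(1−p) = 4p − 2; against Air: (-6)p + 0(1−p) = −6p.
Setting these equal: 4p − 2 = −6p ⇒ 10p = 2 ⇒ p = 1/5, and the value is (4)·(1/5) − 2 = -6/5.
For the smuggler: with q = P(Land), equating B's and C's payoffs gives 8q − 6 = −2q ⇒ q = 3/5.

4/5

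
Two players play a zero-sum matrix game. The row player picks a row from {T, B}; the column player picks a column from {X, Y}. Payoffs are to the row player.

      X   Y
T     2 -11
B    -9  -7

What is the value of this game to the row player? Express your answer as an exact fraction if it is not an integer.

-113/15

Row minima: T → -11, B → -9; maximin = -9.
Column maxima: X → 2, Y → -7; minimax = -7.
-9 ≠ -7, so there is no saddle point; optimal play is mixed.
Let the row player play T with probability p. Expected payoff against X: 2p + (-9)(1−p) = 11p − 9; against Y: (-11)p + (-7)(1−p) = −4p − 7.
Setting these equal: 11p − 9 = −4p − 7 ⇒ 15p = 2 ⇒ p = 2/15, and the value is (11)·(2/15) − 9 = -113/15.
For the column player: with q = P(X), equating T's and B's payoffs gives 13q − 11 = −2q − 7 ⇒ q = 4/15.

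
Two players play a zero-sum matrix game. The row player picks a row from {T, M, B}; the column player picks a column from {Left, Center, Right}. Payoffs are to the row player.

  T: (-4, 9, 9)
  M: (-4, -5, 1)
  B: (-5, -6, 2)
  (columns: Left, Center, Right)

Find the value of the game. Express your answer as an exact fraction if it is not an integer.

-4

Row minima: T → -4, M → -5, B → -6; maximin = -4.
Column maxima: Left → -4, Center → 9, Right → 9; minimax = -4.
Since maximin = minimax = -4, there is a saddle point and the value is -4.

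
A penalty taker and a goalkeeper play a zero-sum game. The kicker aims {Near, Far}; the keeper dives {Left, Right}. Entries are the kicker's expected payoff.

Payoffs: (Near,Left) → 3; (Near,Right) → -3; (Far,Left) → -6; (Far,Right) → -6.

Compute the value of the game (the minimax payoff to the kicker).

Row minima: Near → -3, Far → -6; maximin = -3.
Column maxima: Left → 3, Right → -3; minimax = -3.
Since maximin = minimax = -3, there is a saddle point and the value is -3.

-3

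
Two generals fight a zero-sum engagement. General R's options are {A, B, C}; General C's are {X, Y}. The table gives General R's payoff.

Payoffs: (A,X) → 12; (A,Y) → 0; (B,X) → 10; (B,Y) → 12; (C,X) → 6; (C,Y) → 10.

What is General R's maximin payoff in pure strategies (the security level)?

10

Row minima: A → 0, B → 10, C → 6.
The best of these is 10.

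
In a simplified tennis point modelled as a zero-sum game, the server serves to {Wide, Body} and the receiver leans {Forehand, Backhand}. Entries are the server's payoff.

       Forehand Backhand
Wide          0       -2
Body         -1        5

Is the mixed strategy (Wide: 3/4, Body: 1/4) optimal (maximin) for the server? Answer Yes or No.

Yes

Against Forehand this mix gives (3/4)·0 + (1/4)·(-1) = -1/4.
Against Backhand this mix gives (3/4)·(-2) + (1/4)·5 = -1/4.
All of the receiver's active replies (Forehand, Backhand) yield -1/4, and no column does worse for the server. The mix makes the receiver indifferent and guarantees -1/4, so it is optimal.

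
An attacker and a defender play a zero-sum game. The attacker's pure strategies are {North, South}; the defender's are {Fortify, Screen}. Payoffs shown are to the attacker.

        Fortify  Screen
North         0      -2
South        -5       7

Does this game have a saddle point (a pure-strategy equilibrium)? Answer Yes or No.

Row minima: North → -2, South → -5; maximin = -2.
Column maxima: Fortify → 0, Screen → 7; minimax = 0.
-2 ≠ 0, so no pure-strategy equilibrium exists.

No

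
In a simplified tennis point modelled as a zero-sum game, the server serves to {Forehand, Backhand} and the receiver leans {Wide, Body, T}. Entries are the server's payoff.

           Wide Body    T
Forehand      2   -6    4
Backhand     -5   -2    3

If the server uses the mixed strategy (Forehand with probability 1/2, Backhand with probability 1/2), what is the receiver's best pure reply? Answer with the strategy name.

If the receiver plays Wide, the server's expected payoff is (1/2)·2 + (1/2)·(-5) = -3/2.
If the receiver plays Body, the server's expected payoff is (1/2)·(-6) + (1/2)·(-2) = -4.
If the receiver plays T, the server's expected payoff is (1/2)·4 + (1/2)·3 = 7/2.
The receiver minimizes the server's payoff; the smallest is -4, so the best response is Body.

Body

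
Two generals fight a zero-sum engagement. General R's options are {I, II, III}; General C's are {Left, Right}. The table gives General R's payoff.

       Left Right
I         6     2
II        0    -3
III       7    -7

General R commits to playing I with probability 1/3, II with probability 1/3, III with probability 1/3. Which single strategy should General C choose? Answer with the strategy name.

Right

If General C plays Left, General R's expected payoff is (1/3)·6 + (1/3)·0 + (1/3)·7 = 13/3.
If General C plays Right, General R's expected payoff is (1/3)·2 + (1/3)·(-3) + (1/3)·(-7) = -8/3.
General C minimizes General R's payoff; the smallest is -8/3, so the best response is Right.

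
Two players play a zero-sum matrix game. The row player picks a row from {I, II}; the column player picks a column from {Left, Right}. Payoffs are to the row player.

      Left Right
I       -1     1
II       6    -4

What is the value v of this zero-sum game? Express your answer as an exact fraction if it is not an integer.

1/6

Row minima: I → -1, II → -4; maximin = -1.
Column maxima: Left → 6, Right → 1; minimax = 1.
-1 ≠ 1, so there is no saddle point; optimal play is mixed.
Let the row player play I with probability p. Expected payoff against Left: (-1)p + 6(1−p) = −7p + 6; against Right: 1p + (-4)(1−p) = 5p − 4.
Setting these equal: −7p + 6 = 5p − 4 ⇒ −12p = -10 ⇒ p = 5/6, and the value is (-7)·(5/6) + 6 = 1/6.
For the column player: with q = P(Left), equating I's and II's payoffs gives −2q + 1 = 10q − 4 ⇒ q = 5/12.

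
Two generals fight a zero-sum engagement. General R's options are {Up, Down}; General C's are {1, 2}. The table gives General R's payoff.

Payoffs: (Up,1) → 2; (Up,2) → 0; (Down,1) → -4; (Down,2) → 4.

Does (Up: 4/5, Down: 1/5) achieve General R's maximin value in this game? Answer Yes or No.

Yes

Against 1 this mix gives (4/5)·2 + (1/5)·(-4) = 4/5.
Against 2 this mix gives (4/5)·0 + (1/5)·4 = 4/5.
All of General C's active replies (1, 2) yield 4/5, and no column does worse for General R. The mix makes General C indifferent and guarantees 4/5, so it is optimal.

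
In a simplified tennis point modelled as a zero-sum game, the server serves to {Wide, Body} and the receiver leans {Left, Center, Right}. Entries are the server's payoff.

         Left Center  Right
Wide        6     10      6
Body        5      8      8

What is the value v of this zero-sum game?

6

Row minima: Wide → 6, Body → 5; maximin = 6.
Column maxima: Left → 6, Center → 10, Right → 8; minimax = 6.
Since maximin = minimax = 6, there is a saddle point and the value is 6.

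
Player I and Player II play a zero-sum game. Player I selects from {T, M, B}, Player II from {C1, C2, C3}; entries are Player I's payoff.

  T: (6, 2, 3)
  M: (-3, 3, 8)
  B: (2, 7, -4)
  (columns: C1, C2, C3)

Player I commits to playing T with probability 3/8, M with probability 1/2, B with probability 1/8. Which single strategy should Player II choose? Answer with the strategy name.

If Player II plays C1, Player I's expected payoff is (3/8)·6 + (1/2)·(-3) + (1/8)·2 = 1.
If Player II plays C2, Player I's expected payoff is (3/8)·2 + (1/2)·3 + (1/8)·7 = 25/8.
If Player II plays C3, Player I's expected payoff is (3/8)·3 + (1/2)·8 + (1/8)·(-4) = 37/8.
Player II minimizes Player I's payoff; the smallest is 1, so the best response is C1.

C1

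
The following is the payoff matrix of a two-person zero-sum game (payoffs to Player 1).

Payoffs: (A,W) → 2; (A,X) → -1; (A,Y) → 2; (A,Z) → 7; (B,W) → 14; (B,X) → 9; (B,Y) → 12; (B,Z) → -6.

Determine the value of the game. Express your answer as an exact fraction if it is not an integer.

Row minima: A → -1, B → -6; maximin = -1.
Column maxima: W → 14, X → 9, Y → 12, Z → 7; minimax = 7.
-1 ≠ 7, so there is no saddle point; optimal play is mixed.
W is strictly dominated by X (it gives Player 1 strictly more in every row), so Player 2 never plays it.
Y is strictly dominated by X (it gives Player 1 strictly more in every row), so Player 2 never plays it.
On the remaining 2×2 (A, B vs X, Z):
Let Player 1 play A with probability p. Expected payoff against X: (-1)p + 9(1−p) = −10p + 9; against Z: 7p + (-6)(1−p) = 13p − 6.
Setting these equal: −10p + 9 = 13p − 6 ⇒ −23p = -15 ⇒ p = 15/23, and the value is (-10)·(15/23) + 9 = 57/23.
For Player 2: with q = P(X), equating A's and B's payoffs gives −8q + 7 = 15q − 6 ⇒ q = 13/23.

57/23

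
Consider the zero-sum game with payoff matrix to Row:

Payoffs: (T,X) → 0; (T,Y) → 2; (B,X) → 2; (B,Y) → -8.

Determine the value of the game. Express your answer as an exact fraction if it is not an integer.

1/3

Row minima: T → 0, B → -8; maximin = 0.
Column maxima: X → 2, Y → 2; minimax = 2.
0 ≠ 2, so there is no saddle point; optimal play is mixed.
Let Row play T with probability p. Expected payoff against X: 0p + 2(1−p) = −2p + 2; against Y: 2p + (-8)(1−p) = 10p − 8.
Setting these equal: −2p + 2 = 10p − 8 ⇒ −12p = -10 ⇒ p = 5/6, and the value is (-2)·(5/6) + 2 = 1/3.
For Column: with q = P(X), equating T's and B's payoffs gives −2q + 2 = 10q − 8 ⇒ q = 5/6.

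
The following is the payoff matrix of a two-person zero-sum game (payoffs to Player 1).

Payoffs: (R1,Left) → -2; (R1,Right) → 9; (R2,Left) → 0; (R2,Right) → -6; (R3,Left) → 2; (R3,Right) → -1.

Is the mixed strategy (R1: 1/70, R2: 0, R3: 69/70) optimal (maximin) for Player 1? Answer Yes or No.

Against Left this mix gives (1/70)·(-2) + (69/70)·2 = 68/35.
Against Right this mix gives (1/70)·9 + (69/70)·(-1) = -6/7.
Player 2 will play Right, holding Player 1 to -6/7. Shifting weight toward the row that does better against Right would raise this floor (the equalizing mix achieves 8/7 against both Right and Left), so the proposed strategy is not optimal.

No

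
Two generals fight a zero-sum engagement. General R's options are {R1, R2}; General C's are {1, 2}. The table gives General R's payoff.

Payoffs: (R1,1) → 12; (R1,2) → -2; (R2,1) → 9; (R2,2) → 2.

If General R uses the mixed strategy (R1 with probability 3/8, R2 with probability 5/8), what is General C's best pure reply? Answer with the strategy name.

2

If General C plays 1, General R's expected payoff is (3/8)·12 + (5/8)·9 = 81/8.
If General C plays 2, General R's expected payoff is (3/8)·(-2) + (5/8)·2 = 1/2.
General C minimizes General R's payoff; the smallest is 1/2, so the best response is 2.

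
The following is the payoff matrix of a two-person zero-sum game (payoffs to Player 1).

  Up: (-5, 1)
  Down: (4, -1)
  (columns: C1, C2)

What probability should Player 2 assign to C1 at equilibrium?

Row minima: Up → -5, Down → -1; maximin = -1.
Column maxima: C1 → 4, C2 → 1; minimax = 1.
-1 ≠ 1, so there is no saddle point; optimal play is mixed.
Let Player 1 play Up with probability p. Expected payoff against C1: (-5)p + 4(1−p) = −9p + 4; against C2: 1p + (-1)(1−p) = 2p − 1.
Setting these equal: −9p + 4 = 2p − 1 ⇒ −11p = -5 ⇒ p = 5/11, and the value is (-9)·(5/11) + 4 = -1/11.
For Player 2: with q = P(C1), equating Up's and Down's payoffs gives −6q + 1 = 5q − 1 ⇒ q = 2/11.

2/11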